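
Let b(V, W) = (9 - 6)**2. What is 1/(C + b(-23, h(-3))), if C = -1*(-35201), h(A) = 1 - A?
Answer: 1/35210 ≈ 2.8401e-5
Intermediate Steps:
b(V, W) = 9 (b(V, W) = 3**2 = 9)
C = 35201
1/(C + b(-23, h(-3))) = 1/(35201 + 9) = 1/35210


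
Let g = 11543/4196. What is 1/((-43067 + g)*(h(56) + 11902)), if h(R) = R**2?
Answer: -2098/1358665171691 ≈ -1.5442e-9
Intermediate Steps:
g = 11543/4196 (g = 11543*(1/4196) = 11543/4196 ≈ 2.7510)
1/((-43067 + g)*(h(56) + 11902)) = 1/((-43067 + 11543/4196)*(56**2 + 11902)) = 1/(-180697589*(3136 + 11902)/4196) = 1/(-180697589/4196*15038) = 1/(-1358665171691/2098) = -2098/1358665171691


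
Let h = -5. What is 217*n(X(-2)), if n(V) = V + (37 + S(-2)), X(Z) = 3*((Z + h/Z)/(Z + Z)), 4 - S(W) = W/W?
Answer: 68789/8 ≈ 8598.6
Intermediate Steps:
S(W) = 3 (S(W) = 4 - W/W = 4 - 1*1 = 4 - 1 = 3)
X(Z) = 3*(Z - 5/Z)/(2*Z) (X(Z) = 3*((Z - 5/Z)/(Z + Z)) = 3*((Z - 5/Z)/((2*Z))) = 3*((Z - 5/Z)*(1/(2*Z))) = 3*((Z - 5/Z)/(2*Z)) = 3*(Z - 5/Z)/(2*Z))
n(V) = 40 + V (n(V) = V + (37 + 3) = V + 40 = 40 + V)
217*n(X(-2)) = 217*(40 + (3/2 - 15/2/(-2)²)) = 217*(40 + (3/2 - 15/2*¼)) = 217*(40 + (3/2 - 15/8)) = 217*(40 - 3/8) = 217*(317/8) = 68789/8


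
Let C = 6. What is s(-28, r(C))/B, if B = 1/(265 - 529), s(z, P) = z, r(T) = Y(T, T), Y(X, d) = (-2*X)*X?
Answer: 7392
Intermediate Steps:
Y(X, d) = -2*X**2
r(T) = -2*T**2
B = -1/264 (B = 1/(-264) = -1/264 ≈ -0.0037879)
s(-28, r(C))/B = -28/(-1/264) = -28*(-264) = 7392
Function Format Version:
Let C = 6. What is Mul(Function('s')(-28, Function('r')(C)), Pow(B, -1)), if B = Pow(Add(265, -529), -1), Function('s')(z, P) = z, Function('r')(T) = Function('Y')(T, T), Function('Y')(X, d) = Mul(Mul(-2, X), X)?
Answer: 7392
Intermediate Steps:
Function('Y')(X, d) = Mul(-2, Pow(X, 2))
Function('r')(T) = Mul(-2, Pow(T, 2))
B = Rational(-1, 264) (B = Pow(-264, -1) = Rational(-1, 264) ≈ -0.0037879)
Mul(Function('s')(-28, Function('r')(C)), Pow(B, -1)) = Mul(-28, Pow(Rational(-1, 264), -1)) = Mul(-28, -264) = 7392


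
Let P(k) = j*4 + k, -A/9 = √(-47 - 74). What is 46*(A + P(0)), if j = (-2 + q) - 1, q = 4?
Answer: 184 - 4554*I ≈ 184.0 - 4554.0*I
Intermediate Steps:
A = -99*I (A = -9*√(-47 - 74) = -99*I ≈ -99.0*I)
j = 1 (j = (-2 + 4) - 1 = 2 - 1 = 1)
P(k) = 4 + k (P(k) = 1*4 + k = 4 + k)
46*(A + P(0)) = 46*(-99*I + (4 + 0)) = 46*(-99*I + 4) = 46*(4 - 99*I) = 184 - 4554*I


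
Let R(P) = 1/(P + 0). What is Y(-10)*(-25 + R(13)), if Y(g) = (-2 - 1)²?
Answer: -2916/13 ≈ -224.31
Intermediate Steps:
Y(g) = 9 (Y(g) = (-3)² = 9)
R(P) = 1/P
Y(-10)*(-25 + R(13)) = 9*(-25 + 1/13) = 9*(-324/13) = -2916/13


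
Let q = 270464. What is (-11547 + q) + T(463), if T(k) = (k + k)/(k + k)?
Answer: 258918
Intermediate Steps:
T(k) = 1 (T(k) = (2*k)/((2*k)) = (2*k)*(1/(2*k)) = 1)
(-11547 + q) + T(463) = (-11547 + 270464) + 1 = 258917 + 1 = 258918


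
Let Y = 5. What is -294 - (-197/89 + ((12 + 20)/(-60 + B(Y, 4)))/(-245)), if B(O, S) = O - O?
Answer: -95436787/327075 ≈ -291.79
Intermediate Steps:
B(O, S) = 0
-294 - (-197/89 + ((12 + 20)/(-60 + B(Y, 4)))/(-245)) = -294 - (-197/89 + ((12 + 20)/(-60 + 0))/(-245)) = -294 - (-197*1/89 + (32/(-60))*(-1/245)) = -294 - (-197/89 + (32*(-1/60))*(-1/245)) = -294 - (-197/89 - 8/15*(-1/245)) = -294 - (-197/89 + 8/3675) = -294 - 1*(-723263/327075) = -294 + 723263/327075 = -95436787/327075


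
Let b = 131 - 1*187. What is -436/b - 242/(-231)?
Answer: 53/6 ≈ 8.8333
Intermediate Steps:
b = -56 (b = 131 - 187 = -56)
-436/b - 242/(-231) = -436/(-56) - 242/(-231) = -436*(-1/56) - 242*(-1/231) = 109/14 + 22/21 = 53/6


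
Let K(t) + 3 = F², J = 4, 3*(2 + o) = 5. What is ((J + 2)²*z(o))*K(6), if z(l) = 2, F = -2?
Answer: 72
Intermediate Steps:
o = -⅓ (o = -2 + (⅓)*5 = -2 + 5/3 = -⅓ ≈ -0.33333)
K(t) = 1 (K(t) = -3 + (-2)² = -3 + 4 = 1)
((J + 2)²*z(o))*K(6) = ((4 + 2)²*2)*1 = (6²*2)*1 = (36*2)*1 = 72*1 = 72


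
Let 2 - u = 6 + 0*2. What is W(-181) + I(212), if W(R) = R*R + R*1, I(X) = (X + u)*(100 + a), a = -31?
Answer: 46932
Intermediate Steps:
u = -4 (u = 2 - (6 + 0*2) = 2 - (6 + 0) = 2 - 1*6 = 2 - 6 = -4)
I(X) = -276 + 69*X (I(X) = (X - 4)*(100 - 31) = (-4 + X)*69 = -276 + 69*X)
W(R) = R + R² (W(R) = R² + R = R + R²)
W(-181) + I(212) = -181*(1 - 181) + (-276 + 69*212) = -181*(-180) + (-276 + 14628) = 32580 + 14352 = 46932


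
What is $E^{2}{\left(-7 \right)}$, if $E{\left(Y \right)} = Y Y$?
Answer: $2401$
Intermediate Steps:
$E{\left(Y \right)} = Y^{2}$
$E^{2}{\left(-7 \right)} = \left(\left(-7\right)^{2}\right)^{2} = 49^{2} = 2401$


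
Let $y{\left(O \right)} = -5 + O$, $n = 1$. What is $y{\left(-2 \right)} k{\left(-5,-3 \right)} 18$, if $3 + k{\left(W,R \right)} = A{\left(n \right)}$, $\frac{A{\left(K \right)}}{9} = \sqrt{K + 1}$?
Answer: $378 - 1134 \sqrt{2} \approx -1225.7$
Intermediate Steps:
$A{\left(K \right)} = 9 \sqrt{1 + K}$ ($A{\left(K \right)} = 9 \sqrt{K + 1} = 9 \sqrt{1 + K}$)
$k{\left(W,R \right)} = -3 + 9 \sqrt{2}$ ($k{\left(W,R \right)} = -3 + 9 \sqrt{1 + 1} = -3 + 9 \sqrt{2}$)
$y{\left(-2 \right)} k{\left(-5,-3 \right)} 18 = \left(-5 - 2\right) \left(-3 + 9 \sqrt{2}\right) 18 = - 7 \left(-3 + 9 \sqrt{2}\right) 18 = \left(21 - 63 \sqrt{2}\right) 18 = 378 - 1134 \sqrt{2}$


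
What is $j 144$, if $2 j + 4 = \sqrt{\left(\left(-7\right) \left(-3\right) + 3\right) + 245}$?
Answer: $-288 + 72 \sqrt{269} \approx 892.89$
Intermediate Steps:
$j = -2 + \frac{\sqrt{269}}{2}$ ($j = -2 + \frac{\sqrt{\left(\left(-7\right) \left(-3\right) + 3\right) + 245}}{2} = -2 + \frac{\sqrt{\left(21 + 3\right) + 245}}{2} = -2 + \frac{\sqrt{24 + 245}}{2} = -2 + \frac{\sqrt{269}}{2} \approx 6.2006$)
$j 144 = \left(-2 + \frac{\sqrt{269}}{2}\right) 144 = -288 + 72 \sqrt{269}$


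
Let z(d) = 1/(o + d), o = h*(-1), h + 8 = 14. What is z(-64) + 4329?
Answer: 303029/70 ≈ 4329.0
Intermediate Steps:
h = 6 (h = -8 + 14 = 6)
o = -6 (o = 6*(-1) = -6)
z(d) = 1/(-6 + d)
z(-64) + 4329 = 1/(-6 - 64) + 4329 = 1/(-70) + 4329 = -1/70 + 4329 = 303029/70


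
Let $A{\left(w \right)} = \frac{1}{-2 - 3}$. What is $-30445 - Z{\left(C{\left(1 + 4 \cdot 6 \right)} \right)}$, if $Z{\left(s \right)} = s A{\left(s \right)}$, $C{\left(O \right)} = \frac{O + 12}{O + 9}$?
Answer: $- \frac{5175613}{170} \approx -30445.0$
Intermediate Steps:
$C{\left(O \right)} = \frac{12 + O}{9 + O}$
$A{\left(w \right)} = - \frac{1}{5}$ ($A{\left(w \right)} = \frac{1}{-5} = - \frac{1}{5}$)
$Z{\left(s \right)} = - \frac{s}{5}$ ($Z{\left(s \right)} = s \left(- \frac{1}{5}\right) = - \frac{s}{5}$)
$-30445 - Z{\left(C{\left(1 + 4 \cdot 6 \right)} \right)} = -30445 - - \frac{\frac{1}{9 + \left(1 + 4 \cdot 6\right)} \left(12 + \left(1 + 4 \cdot 6\right)\right)}{5} = -30445 - - \frac{\frac{1}{9 + \left(1 + 24\right)} \left(12 + \left(1 + 24\right)\right)}{5} = -30445 - - \frac{\frac{1}{9 + 25} \left(12 + 25\right)}{5} = -30445 - - \frac{\frac{1}{34} \cdot 37}{5} = -30445 - \left(- \frac{1}{5}\right) \frac{37}{34} = -30445 - - \frac{37}{170} = -30445 + \frac{37}{170} = - \frac{5175613}{170}$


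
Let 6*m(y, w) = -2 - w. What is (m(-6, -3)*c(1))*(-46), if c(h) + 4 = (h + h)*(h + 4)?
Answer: -46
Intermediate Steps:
m(y, w) = -⅓ - w/6 (m(y, w) = (-2 - w)/6 = -⅓ - w/6)
c(h) = -4 + 2*h*(4 + h) (c(h) = -4 + (h + h)*(h + 4) = -4 + (2*h)*(4 + h) = -4 + 2*h*(4 + h))
(m(-6, -3)*c(1))*(-46) = ((-⅓ - ⅙*(-3))*(-4 + 2*1² + 8*1))*(-46) = ((-⅓ + ½)*(-4 + 2*1 + 8))*(-46) = ((-4 + 2 + 8)/6)*(-46) = ((⅙)*6)*(-46) = 1*(-46) = -46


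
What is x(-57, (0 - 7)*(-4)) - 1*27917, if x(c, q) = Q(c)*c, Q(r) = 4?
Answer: -28145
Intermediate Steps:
x(c, q) = 4*c
x(-57, (0 - 7)*(-4)) - 1*27917 = 4*(-57) - 1*27917 = -228 - 27917 = -28145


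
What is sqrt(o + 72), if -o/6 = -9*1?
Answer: 3*sqrt(14) ≈ 11.225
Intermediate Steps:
o = 54 (o = -(-54) = -6*(-9) = 54)
sqrt(o + 72) = sqrt(54 + 72) = sqrt(126) = 3*sqrt(14)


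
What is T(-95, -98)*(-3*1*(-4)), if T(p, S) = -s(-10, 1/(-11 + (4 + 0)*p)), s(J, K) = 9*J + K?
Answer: 422292/391 ≈ 1080.0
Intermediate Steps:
s(J, K) = K + 9*J
T(p, S) = 90 - 1/(-11 + 4*p) (T(p, S) = -(1/(-11 + (4 + 0)*p) + 9*(-10)) = -(1/(-11 + 4*p) - 90) = -(-90 + 1/(-11 + 4*p)) = 90 - 1/(-11 + 4*p))
T(-95, -98)*(-3*1*(-4)) = ((-991 + 360*(-95))/(-11 + 4*(-95)))*(-3*1*(-4)) = ((-991 - 34200)/(-11 - 380))*(-3*(-4)) = (-35191/(-391))*12 = -1/391*(-35191)*12 = (35191/391)*12 = 422292/391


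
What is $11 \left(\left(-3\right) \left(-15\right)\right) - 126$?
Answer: $369$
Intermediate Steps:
$11 \left(\left(-3\right) \left(-15\right)\right) - 126 = 11 \cdot 45 - 126 = 495 - 126 = 369$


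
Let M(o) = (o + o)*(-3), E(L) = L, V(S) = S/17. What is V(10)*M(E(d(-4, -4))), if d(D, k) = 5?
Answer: -300/17 ≈ -17.647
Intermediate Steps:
V(S) = S/17 (V(S) = S*(1/17) = S/17)
M(o) = -6*o (M(o) = (2*o)*(-3) = -6*o)
V(10)*M(E(d(-4, -4))) = ((1/17)*10)*(-6*5) = (10/17)*(-30) = -300/17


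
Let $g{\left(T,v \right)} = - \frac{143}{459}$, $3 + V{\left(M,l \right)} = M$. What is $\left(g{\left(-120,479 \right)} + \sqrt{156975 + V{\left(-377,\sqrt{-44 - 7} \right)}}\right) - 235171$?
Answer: $- \frac{107943632}{459} + \sqrt{156595} \approx -2.3478 \cdot 10^{5}$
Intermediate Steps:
$V{\left(M,l \right)} = -3 + M$
$g{\left(T,v \right)} = - \frac{143}{459}$ ($g{\left(T,v \right)} = \left(-143\right) \frac{1}{459} = - \frac{143}{459}$)
$\left(g{\left(-120,479 \right)} + \sqrt{156975 + V{\left(-377,\sqrt{-44 - 7} \right)}}\right) - 235171 = \left(- \frac{143}{459} + \sqrt{156975 - 380}\right) - 235171 = \left(- \frac{143}{459} + \sqrt{156595}\right) - 235171 = - \frac{107943632}{459} + \sqrt{156595}$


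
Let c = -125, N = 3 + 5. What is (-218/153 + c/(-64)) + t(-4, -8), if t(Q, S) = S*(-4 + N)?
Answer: -308171/9792 ≈ -31.472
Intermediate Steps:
N = 8
t(Q, S) = 4*S (t(Q, S) = S*(-4 + 8) = S*4 = 4*S)
(-218/153 + c/(-64)) + t(-4, -8) = (-218/153 - 125/(-64)) + 4*(-8) = (-218*1/153 - 125*(-1/64)) - 32 = (-218/153 + 125/64) - 32 = 5173/9792 - 32 = -308171/9792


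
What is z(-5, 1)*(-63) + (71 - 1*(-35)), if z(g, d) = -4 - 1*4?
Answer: 610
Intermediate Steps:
z(g, d) = -8 (z(g, d) = -4 - 4 = -8)
z(-5, 1)*(-63) + (71 - 1*(-35)) = -8*(-63) + (71 - 1*(-35)) = 504 + (71 + 35) = 504 + 106 = 610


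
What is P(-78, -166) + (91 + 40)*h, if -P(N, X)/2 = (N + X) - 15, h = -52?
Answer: -6294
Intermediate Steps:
P(N, X) = 30 - 2*N - 2*X (P(N, X) = -2*((N + X) - 15) = -2*(-15 + N + X) = 30 - 2*N - 2*X)
P(-78, -166) + (91 + 40)*h = (30 - 2*(-78) - 2*(-166)) + (91 + 40)*(-52) = (30 + 156 + 332) + 131*(-52) = 518 - 6812 = -6294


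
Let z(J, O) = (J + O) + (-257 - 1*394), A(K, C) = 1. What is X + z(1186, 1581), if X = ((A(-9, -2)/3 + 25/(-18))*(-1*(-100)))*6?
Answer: 4448/3 ≈ 1482.7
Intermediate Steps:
z(J, O) = -651 + J + O (z(J, O) = (J + O) + (-257 - 394) = (J + O) - 651 = -651 + J + O)
X = -1900/3 (X = ((1/3 + 25/(-18))*(-1*(-100)))*6 = ((1*(1/3) + 25*(-1/18))*100)*6 = ((1/3 - 25/18)*100)*6 = -19/18*100*6 = -950/9*6 = -1900/3 ≈ -633.33)
X + z(1186, 1581) = -1900/3 + (-651 + 1186 + 1581) = -1900/3 + 2116 = 4448/3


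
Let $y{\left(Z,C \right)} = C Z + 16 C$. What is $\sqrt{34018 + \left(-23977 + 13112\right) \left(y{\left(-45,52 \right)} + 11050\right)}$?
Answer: $2 i \sqrt{25909953} \approx 10180.0 i$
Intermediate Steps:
$y{\left(Z,C \right)} = 16 C + C Z$
$\sqrt{34018 + \left(-23977 + 13112\right) \left(y{\left(-45,52 \right)} + 11050\right)} = \sqrt{34018 + \left(-23977 + 13112\right) \left(52 \left(16 - 45\right) + 11050\right)} = \sqrt{34018 - 10865 \left(52 \left(-29\right) + 11050\right)} = \sqrt{34018 - 10865 \left(-1508 + 11050\right)} = \sqrt{34018 - 103673830} = \sqrt{-103639812} = 2 i \sqrt{25909953}$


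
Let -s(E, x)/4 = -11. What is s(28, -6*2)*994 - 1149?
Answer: 42587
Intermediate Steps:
s(E, x) = 44 (s(E, x) = -4*(-11) = 44)
s(28, -6*2)*994 - 1149 = 44*994 - 1149 = 43736 - 1149 = 42587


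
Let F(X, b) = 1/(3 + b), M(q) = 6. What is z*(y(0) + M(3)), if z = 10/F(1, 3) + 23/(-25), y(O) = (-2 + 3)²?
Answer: 10339/25 ≈ 413.56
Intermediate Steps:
y(O) = 1 (y(O) = 1² = 1)
z = 1477/25 (z = 10/(1/(3 + 3)) + 23/(-25) = 10/(1/6) + 23*(-1/25) = 10/(⅙) - 23/25 = 10*6 - 23/25 = 60 - 23/25 = 1477/25 ≈ 59.080)
z*(y(0) + M(3)) = 1477*(1 + 6)/25 = (1477/25)*7 = 10339/25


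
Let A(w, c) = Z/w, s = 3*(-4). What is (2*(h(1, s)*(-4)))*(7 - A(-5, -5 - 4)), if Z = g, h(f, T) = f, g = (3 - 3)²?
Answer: -56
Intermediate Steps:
g = 0 (g = 0² = 0)
s = -12
Z = 0
A(w, c) = 0 (A(w, c) = 0/w = 0)
(2*(h(1, s)*(-4)))*(7 - A(-5, -5 - 4)) = (2*(1*(-4)))*(7 - 1*0) = (2*(-4))*(7 + 0) = -8*7 = -56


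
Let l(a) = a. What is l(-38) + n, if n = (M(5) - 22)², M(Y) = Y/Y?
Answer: 403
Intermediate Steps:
M(Y) = 1
n = 441 (n = (1 - 22)² = (-21)² = 441)
l(-38) + n = -38 + 441 = 403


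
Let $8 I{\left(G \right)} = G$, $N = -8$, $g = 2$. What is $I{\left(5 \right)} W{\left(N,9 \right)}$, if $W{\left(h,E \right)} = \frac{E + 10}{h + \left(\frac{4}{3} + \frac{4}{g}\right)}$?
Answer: $- \frac{285}{112} \approx -2.5446$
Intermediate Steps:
$I{\left(G \right)} = \frac{G}{8}$
$W{\left(h,E \right)} = \frac{10 + E}{\frac{10}{3} + h}$ ($W{\left(h,E \right)} = \frac{E + 10}{h + \left(\frac{4}{3} + \frac{4}{2}\right)} = \frac{10 + E}{h + \left(4 \cdot \frac{1}{3} + 4 \cdot \frac{1}{2}\right)} = \frac{10 + E}{h + \left(\frac{4}{3} + 2\right)} = \frac{10 + E}{h + \frac{10}{3}} = \frac{10 + E}{\frac{10}{3} + h}$)
$I{\left(5 \right)} W{\left(N,9 \right)} = \frac{1}{8} \cdot 5 \frac{3 \left(10 + 9\right)}{10 + 3 \left(-8\right)} = \frac{5 \cdot 3 \frac{1}{10 - 24} \cdot 19}{8} = \frac{5 \cdot 3 \frac{1}{-14} \cdot 19}{8} = \frac{5 \cdot 3 \left(- \frac{1}{14}\right) 19}{8} = \frac{5}{8} \left(- \frac{57}{14}\right) = - \frac{285}{112}$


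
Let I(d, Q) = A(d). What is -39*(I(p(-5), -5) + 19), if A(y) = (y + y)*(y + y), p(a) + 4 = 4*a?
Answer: -90597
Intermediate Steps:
p(a) = -4 + 4*a
A(y) = 4*y² (A(y) = (2*y)*(2*y) = 4*y²)
I(d, Q) = 4*d²
-39*(I(p(-5), -5) + 19) = -39*(4*(-4 + 4*(-5))² + 19) = -39*(4*(-4 - 20)² + 19) = -39*(4*(-24)² + 19) = -39*(4*576 + 19) = -39*(2304 + 19) = -39*2323 = -90597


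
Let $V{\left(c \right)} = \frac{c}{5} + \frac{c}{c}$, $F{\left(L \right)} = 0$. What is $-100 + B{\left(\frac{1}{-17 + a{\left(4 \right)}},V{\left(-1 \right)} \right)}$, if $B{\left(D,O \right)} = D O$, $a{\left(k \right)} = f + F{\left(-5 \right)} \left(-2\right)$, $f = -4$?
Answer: $- \frac{10504}{105} \approx -100.04$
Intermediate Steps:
$V{\left(c \right)} = 1 + \frac{c}{5}$ ($V{\left(c \right)} = c \frac{1}{5} + 1 = \frac{c}{5} + 1 = 1 + \frac{c}{5}$)
$a{\left(k \right)} = -4$ ($a{\left(k \right)} = -4 + 0 \left(-2\right) = -4 + 0 = -4$)
$-100 + B{\left(\frac{1}{-17 + a{\left(4 \right)}},V{\left(-1 \right)} \right)} = -100 + \frac{1 + \frac{1}{5} \left(-1\right)}{-17 - 4} = -100 + \frac{1 - \frac{1}{5}}{-21} = -100 - \frac{4}{105} = - \frac{10504}{105}$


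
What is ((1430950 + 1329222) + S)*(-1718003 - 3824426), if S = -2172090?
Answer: -3259402731178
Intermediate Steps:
((1430950 + 1329222) + S)*(-1718003 - 3824426) = ((1430950 + 1329222) - 2172090)*(-1718003 - 3824426) = (2760172 - 2172090)*(-5542429) = 588082*(-5542429) = -3259402731178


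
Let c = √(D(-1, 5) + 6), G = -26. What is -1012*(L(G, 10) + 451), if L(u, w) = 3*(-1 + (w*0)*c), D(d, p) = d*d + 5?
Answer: -453376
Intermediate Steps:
D(d, p) = 5 + d² (D(d, p) = d² + 5 = 5 + d²)
c = 2*√3 (c = √((5 + (-1)²) + 6) = √((5 + 1) + 6) = √(6 + 6) = √12 = 2*√3 ≈ 3.4641)
L(u, w) = -3 (L(u, w) = 3*(-1 + (w*0)*(2*√3)) = 3*(-1 + 0*(2*√3)) = 3*(-1 + 0) = 3*(-1) = -3)
-1012*(L(G, 10) + 451) = -1012*(-3 + 451) = -1012*448 = -453376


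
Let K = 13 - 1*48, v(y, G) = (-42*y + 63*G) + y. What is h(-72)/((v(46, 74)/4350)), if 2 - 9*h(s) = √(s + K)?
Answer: 725/2082 - 725*I*√107/4164 ≈ 0.34822 - 1.801*I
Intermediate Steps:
v(y, G) = -41*y + 63*G
K = -35 (K = 13 - 48 = -35)
h(s) = 2/9 - √(-35 + s)/9 (h(s) = 2/9 - √(s - 35)/9 = 2/9 - √(-35 + s)/9)
h(-72)/((v(46, 74)/4350)) = (2/9 - √(-35 - 72)/9)/(((-41*46 + 63*74)/4350)) = (2/9 - I*√107/9)/(((-1886 + 4662)*(1/4350))) = (2/9 - I*√107/9)/((2776*(1/4350))) = (2/9 - I*√107/9)/(1388/2175) = (2/9 - I*√107/9)*(2175/1388) = 725/2082 - 725*I*√107/4164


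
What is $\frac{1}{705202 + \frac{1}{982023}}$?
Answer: $\frac{982023}{692524583647} \approx 1.418 \cdot 10^{-6}$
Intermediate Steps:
$\frac{1}{705202 + \frac{1}{982023}} = \frac{1}{\frac{692524583647}{982023}} = \frac{982023}{692524583647}$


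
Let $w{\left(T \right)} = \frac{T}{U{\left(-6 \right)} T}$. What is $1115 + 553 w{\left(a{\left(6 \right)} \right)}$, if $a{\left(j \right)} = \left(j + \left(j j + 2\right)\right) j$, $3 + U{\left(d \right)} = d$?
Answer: $\frac{9482}{9} \approx 1053.6$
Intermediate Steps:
$U{\left(d \right)} = -3 + d$
$a{\left(j \right)} = j \left(2 + j + j^{2}\right)$ ($a{\left(j \right)} = \left(j + \left(j^{2} + 2\right)\right) j = \left(j + \left(2 + j^{2}\right)\right) j = \left(2 + j + j^{2}\right) j = j \left(2 + j + j^{2}\right)$)
$w{\left(T \right)} = - \frac{1}{9}$ ($w{\left(T \right)} = \frac{T}{\left(-3 - 6\right) T} = \frac{T}{\left(-9\right) T} = T \left(- \frac{1}{9 T}\right) = - \frac{1}{9}$)
$1115 + 553 w{\left(a{\left(6 \right)} \right)} = 1115 + 553 \left(- \frac{1}{9}\right) = 1115 - \frac{553}{9} = \frac{9482}{9}$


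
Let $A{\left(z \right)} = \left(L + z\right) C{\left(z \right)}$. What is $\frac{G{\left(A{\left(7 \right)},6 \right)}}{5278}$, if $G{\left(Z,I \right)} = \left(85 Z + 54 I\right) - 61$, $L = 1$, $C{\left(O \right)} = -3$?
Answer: $- \frac{1777}{5278} \approx -0.33668$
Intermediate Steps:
$A{\left(z \right)} = -3 - 3 z$ ($A{\left(z \right)} = \left(1 + z\right) \left(-3\right) = -3 - 3 z$)
$G{\left(Z,I \right)} = -61 + 54 I + 85 Z$ ($G{\left(Z,I \right)} = \left(54 I + 85 Z\right) - 61 = -61 + 54 I + 85 Z$)
$\frac{G{\left(A{\left(7 \right)},6 \right)}}{5278} = \frac{-61 + 54 \cdot 6 + 85 \left(-3 - 21\right)}{5278} = \left(-61 + 324 + 85 \left(-3 - 21\right)\right) \frac{1}{5278} = \left(-61 + 324 + 85 \left(-24\right)\right) \frac{1}{5278} = \left(-61 + 324 - 2040\right) \frac{1}{5278} = \left(-1777\right) \frac{1}{5278} = - \frac{1777}{5278}$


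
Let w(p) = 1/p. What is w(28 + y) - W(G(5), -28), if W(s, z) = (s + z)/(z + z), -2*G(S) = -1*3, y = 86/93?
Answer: -66077/150640 ≈ -0.43864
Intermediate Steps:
y = 86/93 (y = 86*(1/93) = 86/93 ≈ 0.92473)
G(S) = 3/2 (G(S) = -(-1)*3/2 = -½*(-3) = 3/2)
W(s, z) = (s + z)/(2*z) (W(s, z) = (s + z)/((2*z)) = (s + z)*(1/(2*z)) = (s + z)/(2*z))
w(28 + y) - W(G(5), -28) = 1/(28 + 86/93) - (3/2 - 28)/(2*(-28)) = 1/(2690/93) - (-1)*(-53)/(2*28*2) = 93/2690 - 1*53/112 = 93/2690 - 53/112 = -66077/150640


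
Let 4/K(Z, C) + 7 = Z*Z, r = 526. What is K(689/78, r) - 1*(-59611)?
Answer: 152425471/2557 ≈ 59611.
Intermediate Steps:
K(Z, C) = 4/(-7 + Z**2) (K(Z, C) = 4/(-7 + Z*Z) = 4/(-7 + Z**2))
K(689/78, r) - 1*(-59611) = 4/(-7 + (689/78)**2) - 1*(-59611) = 4/(-7 + (689*(1/78))**2) + 59611 = 4/(-7 + (53/6)**2) + 59611 = 4/(-7 + 2809/36) + 59611 = 4/(2557/36) + 59611 = 4*(36/2557) + 59611 = 144/2557 + 59611 = 152425471/2557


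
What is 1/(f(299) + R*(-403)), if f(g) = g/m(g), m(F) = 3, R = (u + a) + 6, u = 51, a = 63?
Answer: -3/144781 ≈ -2.0721e-5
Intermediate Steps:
R = 120 (R = (51 + 63) + 6 = 114 + 6 = 120)
f(g) = g/3
1/(f(299) + R*(-403)) = 1/((⅓)*299 + 120*(-403)) = 1/(299/3 - 48360) = 1/(-144781/3) = -3/144781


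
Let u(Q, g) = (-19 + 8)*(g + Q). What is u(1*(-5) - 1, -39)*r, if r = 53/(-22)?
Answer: -2385/2 ≈ -1192.5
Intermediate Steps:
u(Q, g) = -11*Q - 11*g (u(Q, g) = -11*(Q + g) = -11*Q - 11*g)
r = -53/22 (r = 53*(-1/22) = -53/22 ≈ -2.4091)
u(1*(-5) - 1, -39)*r = (-11*(1*(-5) - 1) - 11*(-39))*(-53/22) = (-11*(-5 - 1) + 429)*(-53/22) = (-11*(-6) + 429)*(-53/22) = (66 + 429)*(-53/22) = 495*(-53/22) = -2385/2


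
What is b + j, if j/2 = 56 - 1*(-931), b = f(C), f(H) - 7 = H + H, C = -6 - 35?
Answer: 1899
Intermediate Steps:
C = -41
f(H) = 7 + 2*H (f(H) = 7 + (H + H) = 7 + 2*H)
b = -75 (b = 7 + 2*(-41) = 7 - 82 = -75)
j = 1974 (j = 2*(56 - 1*(-931)) = 2*(56 + 931) = 2*987 = 1974)
b + j = -75 + 1974 = 1899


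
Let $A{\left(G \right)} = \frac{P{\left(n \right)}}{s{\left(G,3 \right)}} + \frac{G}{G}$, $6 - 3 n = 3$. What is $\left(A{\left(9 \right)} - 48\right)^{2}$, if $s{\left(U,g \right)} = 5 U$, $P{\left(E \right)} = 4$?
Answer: $\frac{4456321}{2025} \approx 2200.7$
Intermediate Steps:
$n = 1$ ($n = 2 - 1 = 1$)
$A{\left(G \right)} = 1 + \frac{4}{5 G}$ ($A{\left(G \right)} = \frac{4}{5 G} + \frac{G}{G} = 4 \frac{1}{5 G} + 1 = \frac{4}{5 G} + 1 = 1 + \frac{4}{5 G}$)
$\left(A{\left(9 \right)} - 48\right)^{2} = \left(\frac{\frac{4}{5} + 9}{9} - 48\right)^{2} = \left(\frac{1}{9} \cdot \frac{49}{5} - 48\right)^{2} = \left(\frac{49}{45} - 48\right)^{2} = \left(- \frac{2111}{45}\right)^{2} = \frac{4456321}{2025}$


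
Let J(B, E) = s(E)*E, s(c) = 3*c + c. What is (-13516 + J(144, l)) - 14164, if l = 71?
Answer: -7516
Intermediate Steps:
s(c) = 4*c
J(B, E) = 4*E**2 (J(B, E) = (4*E)*E = 4*E**2)
(-13516 + J(144, l)) - 14164 = (-13516 + 4*71**2) - 14164 = (-13516 + 4*5041) - 14164 = (-13516 + 20164) - 14164 = 6648 - 14164 = -7516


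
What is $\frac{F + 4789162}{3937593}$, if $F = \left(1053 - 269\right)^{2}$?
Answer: $\frac{5403818}{3937593} \approx 1.3724$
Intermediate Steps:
$F = 614656$ ($F = 784^{2} = 614656$)
$\frac{F + 4789162}{3937593} = \frac{614656 + 4789162}{3937593} = 5403818 \cdot \frac{1}{3937593} = \frac{5403818}{3937593}$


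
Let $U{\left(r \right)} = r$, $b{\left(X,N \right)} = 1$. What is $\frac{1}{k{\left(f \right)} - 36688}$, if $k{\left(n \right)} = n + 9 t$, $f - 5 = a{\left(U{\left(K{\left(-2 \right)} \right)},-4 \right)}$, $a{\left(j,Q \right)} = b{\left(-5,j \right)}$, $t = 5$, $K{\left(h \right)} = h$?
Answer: $- \frac{1}{36637} \approx -2.7295 \cdot 10^{-5}$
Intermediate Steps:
$a{\left(j,Q \right)} = 1$
$f = 6$ ($f = 5 + 1 = 6$)
$k{\left(n \right)} = 45 + n$ ($k{\left(n \right)} = n + 9 \cdot 5 = n + 45 = 45 + n$)
$\frac{1}{k{\left(f \right)} - 36688} = \frac{1}{\left(45 + 6\right) - 36688} = \frac{1}{51 - 36688} = \frac{1}{-36637} = - \frac{1}{36637}$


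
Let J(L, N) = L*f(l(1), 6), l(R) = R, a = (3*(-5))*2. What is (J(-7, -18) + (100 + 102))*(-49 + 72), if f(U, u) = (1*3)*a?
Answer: 19136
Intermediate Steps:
a = -30 (a = -15*2 = -30)
f(U, u) = -90 (f(U, u) = (1*3)*(-30) = 3*(-30) = -90)
J(L, N) = -90*L (J(L, N) = L*(-90) = -90*L)
(J(-7, -18) + (100 + 102))*(-49 + 72) = (-90*(-7) + (100 + 102))*(-49 + 72) = (630 + 202)*23 = 832*23 = 19136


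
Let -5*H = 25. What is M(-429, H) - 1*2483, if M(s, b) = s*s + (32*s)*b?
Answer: 250198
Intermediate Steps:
H = -5 (H = -1/5*25 = -5)
M(s, b) = s**2 + 32*b*s
M(-429, H) - 1*2483 = -429*(-429 + 32*(-5)) - 1*2483 = -429*(-429 - 160) - 2483 = -429*(-589) - 2483 = 252681 - 2483 = 250198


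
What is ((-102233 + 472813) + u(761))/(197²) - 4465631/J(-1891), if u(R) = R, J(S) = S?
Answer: 174008879310/73387819 ≈ 2371.1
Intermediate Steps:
((-102233 + 472813) + u(761))/(197²) - 4465631/J(-1891) = ((-102233 + 472813) + 761)/(197²) - 4465631/(-1891) = (370580 + 761)/38809 - 4465631*(-1/1891) = 371341*(1/38809) + 4465631/1891 = 371341/38809 + 4465631/1891 = 174008879310/73387819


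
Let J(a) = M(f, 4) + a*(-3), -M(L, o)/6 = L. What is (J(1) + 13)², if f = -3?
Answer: 784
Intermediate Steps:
M(L, o) = -6*L
J(a) = 18 - 3*a (J(a) = -6*(-3) + a*(-3) = 18 - 3*a)
(J(1) + 13)² = ((18 - 3*1) + 13)² = ((18 - 3) + 13)² = (15 + 13)² = 28² = 784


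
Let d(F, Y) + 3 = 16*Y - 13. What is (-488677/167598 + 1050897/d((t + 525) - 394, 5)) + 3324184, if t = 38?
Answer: 17916099361063/5363136 ≈ 3.3406e+6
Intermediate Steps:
d(F, Y) = -16 + 16*Y (d(F, Y) = -3 + (16*Y - 13) = -3 + (-13 + 16*Y) = -16 + 16*Y)
(-488677/167598 + 1050897/d((t + 525) - 394, 5)) + 3324184 = (-488677/167598 + 1050897/(-16 + 16*5)) + 3324184 = (-488677*1/167598 + 1050897/(-16 + 80)) + 3324184 = (-488677/167598 + 1050897/64) + 3324184 = 88048480039/5363136 + 3324184 = 17916099361063/5363136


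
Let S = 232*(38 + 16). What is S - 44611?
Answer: -32083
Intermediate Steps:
S = 12528 (S = 232*54 = 12528)
S - 44611 = 12528 - 44611 = -32083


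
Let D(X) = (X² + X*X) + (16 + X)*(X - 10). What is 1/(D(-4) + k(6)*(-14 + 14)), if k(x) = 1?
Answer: -1/136 ≈ -0.0073529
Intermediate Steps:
D(X) = 2*X² + (-10 + X)*(16 + X) (D(X) = (X² + X²) + (16 + X)*(-10 + X) = 2*X² + (-10 + X)*(16 + X))
1/(D(-4) + k(6)*(-14 + 14)) = 1/((-160 + 3*(-4)² + 6*(-4)) + 1*(-14 + 14)) = 1/((-160 + 3*16 - 24) + 1*0) = 1/((-160 + 48 - 24) + 0) = 1/(-136 + 0) = 1/(-136) = -1/136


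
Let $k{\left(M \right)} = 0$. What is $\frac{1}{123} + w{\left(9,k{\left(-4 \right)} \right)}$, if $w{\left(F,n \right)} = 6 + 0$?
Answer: $\frac{739}{123} \approx 6.0081$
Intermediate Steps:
$w{\left(F,n \right)} = 6$
$\frac{1}{123} + w{\left(9,k{\left(-4 \right)} \right)} = \frac{1}{123} + 6 = \frac{739}{123}$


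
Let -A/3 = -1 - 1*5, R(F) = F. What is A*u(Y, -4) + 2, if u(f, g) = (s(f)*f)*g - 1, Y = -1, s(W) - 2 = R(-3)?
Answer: -88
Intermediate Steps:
s(W) = -1 (s(W) = 2 - 3 = -1)
A = 18 (A = -3*(-1 - 1*5) = -3*(-1 - 5) = -3*(-6) = 18)
u(f, g) = -1 - f*g (u(f, g) = (-f)*g - 1 = -f*g - 1 = -1 - f*g)
A*u(Y, -4) + 2 = 18*(-1 - 1*(-1)*(-4)) + 2 = 18*(-1 - 4) + 2 = 18*(-5) + 2 = -90 + 2 = -88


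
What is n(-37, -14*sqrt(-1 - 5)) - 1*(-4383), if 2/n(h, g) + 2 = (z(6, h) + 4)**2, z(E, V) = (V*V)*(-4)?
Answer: 65619606754/14971391 ≈ 4383.0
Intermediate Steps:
z(E, V) = -4*V**2 (z(E, V) = V**2*(-4) = -4*V**2)
n(h, g) = 2/(-2 + (4 - 4*h**2)**2) (n(h, g) = 2/(-2 + (-4*h**2 + 4)**2) = 2/(-2 + (4 - 4*h**2)**2))
n(-37, -14*sqrt(-1 - 5)) - 1*(-4383) = 1/(-1 + 8*(-1 + (-37)**2)**2) - 1*(-4383) = 1/(-1 + 8*(-1 + 1369)**2) + 4383 = 1/(-1 + 8*1368**2) + 4383 = 1/(-1 + 8*1871424) + 4383 = 1/(-1 + 14971392) + 4383 = 1/14971391 + 4383 = 65619606754/14971391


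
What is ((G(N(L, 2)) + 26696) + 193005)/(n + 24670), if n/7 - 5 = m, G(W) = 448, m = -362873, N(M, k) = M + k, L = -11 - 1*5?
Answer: -220149/2515406 ≈ -0.087520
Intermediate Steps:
L = -16 (L = -11 - 5 = -16)
n = -2540076 (n = 35 + 7*(-362873) = 35 - 2540111 = -2540076)
((G(N(L, 2)) + 26696) + 193005)/(n + 24670) = ((448 + 26696) + 193005)/(-2540076 + 24670) = (27144 + 193005)/(-2515406) = 220149*(-1/2515406) = -220149/2515406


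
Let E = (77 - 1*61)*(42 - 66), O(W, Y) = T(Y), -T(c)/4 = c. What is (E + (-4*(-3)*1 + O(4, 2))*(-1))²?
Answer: 150544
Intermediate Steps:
T(c) = -4*c
O(W, Y) = -4*Y
E = -384 (E = (77 - 61)*(-24) = 16*(-24) = -384)
(E + (-4*(-3)*1 + O(4, 2))*(-1))² = (-384 + (-4*(-3)*1 - 4*2)*(-1))² = (-384 + (12*1 - 8)*(-1))² = (-384 + (12 - 8)*(-1))² = (-384 + 4*(-1))² = (-384 - 4)² = (-388)² = 150544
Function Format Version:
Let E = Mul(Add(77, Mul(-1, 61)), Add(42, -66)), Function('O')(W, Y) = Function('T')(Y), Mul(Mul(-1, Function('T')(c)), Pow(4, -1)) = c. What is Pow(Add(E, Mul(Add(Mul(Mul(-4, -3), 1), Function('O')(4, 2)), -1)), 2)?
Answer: 150544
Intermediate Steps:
Function('T')(c) = Mul(-4, c)
Function('O')(W, Y) = Mul(-4, Y)
E = -384 (E = Mul(Add(77, -61), -24) = Mul(16, -24) = -384)
Pow(Add(E, Mul(Add(Mul(Mul(-4, -3), 1), Function('O')(4, 2)), -1)), 2) = Pow(Add(-384, Mul(Add(Mul(Mul(-4, -3), 1), Mul(-4, 2)), -1)), 2) = Pow(Add(-384, Mul(Add(Mul(12, 1), -8), -1)), 2) = Pow(Add(-384, Mul(Add(12, -8), -1)), 2) = Pow(Add(-384, Mul(4, -1)), 2) = Pow(Add(-384, -4), 2) = Pow(-388, 2) = 150544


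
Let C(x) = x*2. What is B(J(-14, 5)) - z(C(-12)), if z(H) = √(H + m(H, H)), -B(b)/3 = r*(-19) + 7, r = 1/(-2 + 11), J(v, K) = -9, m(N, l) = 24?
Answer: -44/3 ≈ -14.667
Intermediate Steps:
r = ⅑ (r = 1/9 = ⅑ ≈ 0.11111)
B(b) = -44/3 (B(b) = -3*((⅑)*(-19) + 7) = -3*(-19/9 + 7) = -3*44/9 = -44/3)
C(x) = 2*x
z(H) = √(24 + H) (z(H) = √(H + 24) = √(24 + H))
B(J(-14, 5)) - z(C(-12)) = -44/3 - √(24 + 2*(-12)) = -44/3 - √(24 - 24) = -44/3 - √0 = -44/3 - 1*0 = -44/3 + 0 = -44/3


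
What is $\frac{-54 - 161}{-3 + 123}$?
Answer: $- \frac{43}{24} \approx -1.7917$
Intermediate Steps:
$\frac{-54 - 161}{-3 + 123} = - \frac{215}{120} = \left(-215\right) \frac{1}{120} = - \frac{43}{24}$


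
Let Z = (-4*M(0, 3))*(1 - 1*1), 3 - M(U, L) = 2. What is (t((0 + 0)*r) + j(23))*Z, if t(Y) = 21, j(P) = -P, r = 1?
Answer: 0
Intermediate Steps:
M(U, L) = 1 (M(U, L) = 3 - 1*2 = 3 - 2 = 1)
Z = 0 (Z = (-4*1)*(1 - 1*1) = -4*(1 - 1) = -4*0 = 0)
(t((0 + 0)*r) + j(23))*Z = (21 - 1*23)*0 = (21 - 23)*0 = -2*0 = 0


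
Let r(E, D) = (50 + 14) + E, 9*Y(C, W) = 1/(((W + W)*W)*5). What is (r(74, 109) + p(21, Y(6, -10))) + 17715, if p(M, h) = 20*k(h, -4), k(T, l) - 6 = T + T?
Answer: 4043926/225 ≈ 17973.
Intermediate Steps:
k(T, l) = 6 + 2*T (k(T, l) = 6 + (T + T) = 6 + 2*T)
Y(C, W) = 1/(90*W²) (Y(C, W) = 1/(9*((((W + W)*W)*5))) = 1/(9*((((2*W)*W)*5))) = 1/(9*(((2*W²)*5))) = 1/(9*((10*W²))) = (1/(10*W²))/9 = 1/(90*W²))
r(E, D) = 64 + E
p(M, h) = 120 + 40*h (p(M, h) = 20*(6 + 2*h) = 120 + 40*h)
(r(74, 109) + p(21, Y(6, -10))) + 17715 = ((64 + 74) + (120 + 40*((1/90)/(-10)²))) + 17715 = (138 + (120 + 40*((1/90)*(1/100)))) + 17715 = (138 + (120 + 40*(1/9000))) + 17715 = (138 + (120 + 1/225)) + 17715 = (138 + 27001/225) + 17715 = 58051/225 + 17715 = 4043926/225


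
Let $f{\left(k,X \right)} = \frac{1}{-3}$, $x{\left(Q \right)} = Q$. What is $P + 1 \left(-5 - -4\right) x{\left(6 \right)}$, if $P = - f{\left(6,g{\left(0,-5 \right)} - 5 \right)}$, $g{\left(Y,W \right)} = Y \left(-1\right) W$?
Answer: $- \frac{17}{3} \approx -5.6667$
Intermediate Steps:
$g{\left(Y,W \right)} = - W Y$ ($g{\left(Y,W \right)} = - Y W = - W Y$)
$f{\left(k,X \right)} = - \frac{1}{3}$
$P = \frac{1}{3}$ ($P = \left(-1\right) \left(- \frac{1}{3}\right) = \frac{1}{3} \approx 0.33333$)
$P + 1 \left(-5 - -4\right) x{\left(6 \right)} = \frac{1}{3} + 1 \left(-5 - -4\right) 6 = \frac{1}{3} + 1 \left(-5 + 4\right) 6 = \frac{1}{3} + 1 \left(-1\right) 6 = \frac{1}{3} - 6 = - \frac{17}{3}$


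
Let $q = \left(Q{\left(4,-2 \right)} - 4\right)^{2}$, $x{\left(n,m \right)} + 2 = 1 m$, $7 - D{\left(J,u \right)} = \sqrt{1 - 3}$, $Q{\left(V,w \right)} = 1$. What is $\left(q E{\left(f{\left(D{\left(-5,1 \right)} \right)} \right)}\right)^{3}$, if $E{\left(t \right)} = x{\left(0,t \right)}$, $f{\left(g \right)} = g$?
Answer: $69255 - 53217 i \sqrt{2} \approx 69255.0 - 75260.0 i$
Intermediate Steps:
$D{\left(J,u \right)} = 7 - i \sqrt{2}$ ($D{\left(J,u \right)} = 7 - \sqrt{1 - 3} = 7 - \sqrt{-2} = 7 - i \sqrt{2}$)
$x{\left(n,m \right)} = -2 + m$ ($x{\left(n,m \right)} = -2 + 1 m = -2 + m$)
$E{\left(t \right)} = -2 + t$
$q = 9$ ($q = \left(1 - 4\right)^{2} = \left(-3\right)^{2} = 9$)
$\left(q E{\left(f{\left(D{\left(-5,1 \right)} \right)} \right)}\right)^{3} = \left(9 \left(-2 + \left(7 - i \sqrt{2}\right)\right)\right)^{3} = \left(9 \left(5 - i \sqrt{2}\right)\right)^{3} = \left(45 - 9 i \sqrt{2}\right)^{3}$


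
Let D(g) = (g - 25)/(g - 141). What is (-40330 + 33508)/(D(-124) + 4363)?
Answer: -301305/192724 ≈ -1.5634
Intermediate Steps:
D(g) = (-25 + g)/(-141 + g)
(-40330 + 33508)/(D(-124) + 4363) = (-40330 + 33508)/((-25 - 124)/(-141 - 124) + 4363) = -6822/(-149/(-265) + 4363) = -6822/(-1/265*(-149) + 4363) = -6822/(149/265 + 4363) = -6822/1156344/265 = -6822*265/1156344 = -301305/192724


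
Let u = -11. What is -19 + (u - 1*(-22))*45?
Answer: 476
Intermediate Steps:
-19 + (u - 1*(-22))*45 = -19 + (-11 - 1*(-22))*45 = -19 + (-11 + 22)*45 = -19 + 11*45 = -19 + 495 = 476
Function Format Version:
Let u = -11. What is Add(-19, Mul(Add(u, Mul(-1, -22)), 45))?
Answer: 476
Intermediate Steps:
Add(-19, Mul(Add(u, Mul(-1, -22)), 45)) = Add(-19, Mul(Add(-11, Mul(-1, -22)), 45)) = Add(-19, Mul(Add(-11, 22), 45)) = Add(-19, Mul(11, 45)) = Add(-19, 495) = 476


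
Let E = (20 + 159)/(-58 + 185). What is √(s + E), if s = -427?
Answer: 5*I*√274574/127 ≈ 20.63*I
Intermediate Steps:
E = 179/127 ≈ 1.4094
√(s + E) = √(-427 + 179/127) = √(-54050/127) = 5*I*√274574/127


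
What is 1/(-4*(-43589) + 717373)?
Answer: 1/891729 ≈ 1.1214e-6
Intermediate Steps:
1/(-4*(-43589) + 717373) = 1/(174356 + 717373) = 1/891729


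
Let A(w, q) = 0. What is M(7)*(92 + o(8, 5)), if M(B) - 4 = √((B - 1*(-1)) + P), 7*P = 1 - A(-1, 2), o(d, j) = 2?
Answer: 376 + 94*√399/7 ≈ 644.24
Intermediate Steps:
P = ⅐ (P = (1 - 1*0)/7 = (1 + 0)/7 = (⅐)*1 = ⅐ ≈ 0.14286)
M(B) = 4 + √(8/7 + B) (M(B) = 4 + √((B - 1*(-1)) + ⅐) = 4 + √((B + 1) + ⅐) = 4 + √((1 + B) + ⅐) = 4 + √(8/7 + B))
M(7)*(92 + o(8, 5)) = (4 + √(56 + 49*7)/7)*(92 + 2) = (4 + √(56 + 343)/7)*94 = (4 + √399/7)*94 = 376 + 94*√399/7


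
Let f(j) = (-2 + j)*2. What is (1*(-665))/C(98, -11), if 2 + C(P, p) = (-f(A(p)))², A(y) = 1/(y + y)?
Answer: -80465/1783 ≈ -45.129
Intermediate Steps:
A(y) = 1/(2*y)
f(j) = -4 + 2*j
C(P, p) = -2 + (4 - 1/p)² (C(P, p) = -2 + (-(-4 + 2*(1/(2*p))))² = -2 + (-(-4 + 1/p))² = -2 + (4 - 1/p)²)
(1*(-665))/C(98, -11) = (1*(-665))/(14 + (-11)⁻² - 8/(-11)) = -665/(14 + 1/121 - 8*(-1/11)) = -665/(14 + 1/121 + 8/11) = -665/1783/121 = -665*121/1783 = -80465/1783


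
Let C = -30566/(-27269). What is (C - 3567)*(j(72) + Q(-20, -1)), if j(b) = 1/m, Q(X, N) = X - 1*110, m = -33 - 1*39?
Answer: 2236473011/4824 ≈ 4.6361e+5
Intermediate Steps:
C = 30566/27269 (C = -30566*(-1/27269) = 30566/27269 ≈ 1.1209)
m = -72 (m = -33 - 39 = -72)
Q(X, N) = -110 + X (Q(X, N) = X - 110 = -110 + X)
j(b) = -1/72 (j(b) = 1/(-72) = -1/72)
(C - 3567)*(j(72) + Q(-20, -1)) = (30566/27269 - 3567)*(-1/72 + (-110 - 20)) = -97237957*(-1/72 - 130)/27269 = -97237957/27269*(-9361/72) = 2236473011/4824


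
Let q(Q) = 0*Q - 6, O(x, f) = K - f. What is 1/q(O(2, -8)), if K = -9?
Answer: -⅙ ≈ -0.16667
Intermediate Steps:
O(x, f) = -9 - f
q(Q) = -6 (q(Q) = 0 - 6 = -6)
1/q(O(2, -8)) = 1/(-6) = -⅙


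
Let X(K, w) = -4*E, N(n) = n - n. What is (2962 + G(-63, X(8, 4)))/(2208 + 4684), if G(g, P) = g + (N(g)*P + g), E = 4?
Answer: 709/1723 ≈ 0.41149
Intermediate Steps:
N(n) = 0
X(K, w) = -16 (X(K, w) = -4*4 = -16)
G(g, P) = 2*g (G(g, P) = g + (0*P + g) = g + (0 + g) = g + g = 2*g)
(2962 + G(-63, X(8, 4)))/(2208 + 4684) = (2962 + 2*(-63))/(2208 + 4684) = (2962 - 126)/6892 = 2836*(1/6892) = 709/1723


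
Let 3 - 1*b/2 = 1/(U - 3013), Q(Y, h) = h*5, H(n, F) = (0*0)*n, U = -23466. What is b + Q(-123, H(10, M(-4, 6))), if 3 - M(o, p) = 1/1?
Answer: 158876/26479 ≈ 6.0001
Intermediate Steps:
M(o, p) = 2 (M(o, p) = 3 - 1/1 = 3 - 1*1 = 3 - 1 = 2)
H(n, F) = 0 (H(n, F) = 0*n = 0)
Q(Y, h) = 5*h
b = 158876/26479 (b = 6 - 2/(-23466 - 3013) = 6 - 2/(-26479) = 6 - 2*(-1/26479) = 6 + 2/26479 = 158876/26479 ≈ 6.0001)
b + Q(-123, H(10, M(-4, 6))) = 158876/26479 + 5*0 = 158876/26479 + 0 = 158876/26479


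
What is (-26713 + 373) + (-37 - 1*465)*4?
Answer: -28348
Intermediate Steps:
(-26713 + 373) + (-37 - 1*465)*4 = -26340 + (-37 - 465)*4 = -26340 - 502*4 = -26340 - 2008 = -28348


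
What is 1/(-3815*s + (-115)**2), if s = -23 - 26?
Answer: 1/200160 ≈ 4.9960e-6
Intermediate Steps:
s = -49
1/(-3815*s + (-115)**2) = 1/(-3815*(-49) + (-115)**2) = 1/(186935 + 13225) = 1/200160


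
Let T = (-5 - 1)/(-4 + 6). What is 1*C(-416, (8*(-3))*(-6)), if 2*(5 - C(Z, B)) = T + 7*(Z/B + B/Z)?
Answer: 8341/468 ≈ 17.823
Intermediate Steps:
T = -3 (T = -6/2 = -6*½ = -3)
C(Z, B) = 13/2 - 7*B/(2*Z) - 7*Z/(2*B) (C(Z, B) = 5 - (-3 + 7*(Z/B + B/Z))/2 = 5 - (-3 + 7*(B/Z + Z/B))/2 = 5 - (-3 + (7*B/Z + 7*Z/B))/2 = 5 - (-3 + 7*B/Z + 7*Z/B)/2 = 5 + (3/2 - 7*B/(2*Z) - 7*Z/(2*B)) = 13/2 - 7*B/(2*Z) - 7*Z/(2*B))
1*C(-416, (8*(-3))*(-6)) = 1*(13/2 - 7/2*(8*(-3))*(-6)/(-416) - 7/2*(-416)/(8*(-3))*(-6)) = 1*(13/2 - 7/2*(-24*(-6))*(-1/416) - 7/2*(-416)/(-24*(-6))) = 1*(13/2 - 7/2*144*(-1/416) - 7/2*(-416)/144) = 1*(13/2 + 63/52 - 7/2*(-416)*1/144) = 1*(13/2 + 63/52 + 91/9) = 1*(8341/468) = 8341/468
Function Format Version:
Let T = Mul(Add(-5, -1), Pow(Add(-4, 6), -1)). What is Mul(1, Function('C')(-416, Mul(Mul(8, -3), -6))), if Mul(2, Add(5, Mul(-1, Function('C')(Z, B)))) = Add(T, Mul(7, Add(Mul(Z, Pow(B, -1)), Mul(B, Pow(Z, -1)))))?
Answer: Rational(8341, 468) ≈ 17.823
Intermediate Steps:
T = -3 (T = Mul(-6, Pow(2, -1)) = Mul(-6, Rational(1, 2)) = -3)
Function('C')(Z, B) = Add(Rational(13, 2), Mul(Rational(-7, 2), B, Pow(Z, -1)), Mul(Rational(-7, 2), Z, Pow(B, -1))) (Function('C')(Z, B) = Add(5, Mul(Rational(-1, 2), Add(-3, Mul(7, Add(Mul(Z, Pow(B, -1)), Mul(B, Pow(Z, -1))))))) = Add(5, Mul(Rational(-1, 2), Add(-3, Mul(7, Add(Mul(B, Pow(Z, -1)), Mul(Z, Pow(B, -1))))))) = Add(5, Mul(Rational(-1, 2), Add(-3, Add(Mul(7, B, Pow(Z, -1)), Mul(7, Z, Pow(B, -1)))))) = Add(5, Mul(Rational(-1, 2), Add(-3, Mul(7, B, Pow(Z, -1)), Mul(7, Z, Pow(B, -1))))) = Add(5, Add(Rational(3, 2), Mul(Rational(-7, 2), B, Pow(Z, -1)), Mul(Rational(-7, 2), Z, Pow(B, -1)))) = Add(Rational(13, 2), Mul(Rational(-7, 2), B, Pow(Z, -1)), Mul(Rational(-7, 2), Z, Pow(B, -1))))
Mul(1, Function('C')(-416, Mul(Mul(8, -3), -6))) = Mul(1, Add(Rational(13, 2), Mul(Rational(-7, 2), Mul(Mul(8, -3), -6), Pow(-416, -1)), Mul(Rational(-7, 2), -416, Pow(Mul(Mul(8, -3), -6), -1)))) = Mul(1, Add(Rational(13, 2), Mul(Rational(-7, 2), Mul(-24, -6), Rational(-1, 416)), Mul(Rational(-7, 2), -416, Pow(Mul(-24, -6), -1)))) = Mul(1, Add(Rational(13, 2), Mul(Rational(-7, 2), 144, Rational(-1, 416)), Mul(Rational(-7, 2), -416, Pow(144, -1)))) = Mul(1, Add(Rational(13, 2), Rational(63, 52), Mul(Rational(-7, 2), -416, Rational(1, 144)))) = Mul(1, Add(Rational(13, 2), Rational(63, 52), Rational(91, 9))) = Mul(1, Rational(8341, 468)) = Rational(8341, 468)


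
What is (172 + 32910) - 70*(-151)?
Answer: 43652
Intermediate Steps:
(172 + 32910) - 70*(-151) = 33082 + 10570 = 43652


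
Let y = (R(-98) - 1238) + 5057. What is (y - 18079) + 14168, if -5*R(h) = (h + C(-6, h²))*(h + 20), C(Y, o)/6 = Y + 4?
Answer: -1808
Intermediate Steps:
C(Y, o) = 24 + 6*Y (C(Y, o) = 6*(Y + 4) = 6*(4 + Y) = 24 + 6*Y)
R(h) = -(-12 + h)*(20 + h)/5 (R(h) = -(h + (24 + 6*(-6)))*(h + 20)/5 = -(h + (24 - 36))*(20 + h)/5 = -(h - 12)*(20 + h)/5 = -(-12 + h)*(20 + h)/5)
y = 2103 (y = ((48 - 8/5*(-98) - ⅕*(-98)²) - 1238) + 5057 = ((48 + 784/5 - ⅕*9604) - 1238) + 5057 = ((48 + 784/5 - 9604/5) - 1238) + 5057 = (-1716 - 1238) + 5057 = -2954 + 5057 = 2103)
(y - 18079) + 14168 = (2103 - 18079) + 14168 = -15976 + 14168 = -1808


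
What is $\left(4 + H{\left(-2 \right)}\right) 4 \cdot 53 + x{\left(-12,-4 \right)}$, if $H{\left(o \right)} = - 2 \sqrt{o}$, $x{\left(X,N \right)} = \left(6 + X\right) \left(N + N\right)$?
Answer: $896 - 424 i \sqrt{2} \approx 896.0 - 599.63 i$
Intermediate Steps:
$x{\left(X,N \right)} = 2 N \left(6 + X\right)$ ($x{\left(X,N \right)} = \left(6 + X\right) 2 N = 2 N \left(6 + X\right)$)
$\left(4 + H{\left(-2 \right)}\right) 4 \cdot 53 + x{\left(-12,-4 \right)} = \left(4 - 2 \sqrt{-2}\right) 4 \cdot 53 + 2 \left(-4\right) \left(6 - 12\right) = \left(4 - 2 i \sqrt{2}\right) 4 \cdot 53 + 2 \left(-4\right) \left(-6\right) = \left(4 - 2 i \sqrt{2}\right) 4 \cdot 53 + 48 = \left(16 - 8 i \sqrt{2}\right) 53 + 48 = \left(848 - 424 i \sqrt{2}\right) + 48 = 896 - 424 i \sqrt{2}$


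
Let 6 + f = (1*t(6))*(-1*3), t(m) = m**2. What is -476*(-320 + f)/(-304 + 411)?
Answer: 206584/107 ≈ 1930.7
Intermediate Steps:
f = -114 (f = -6 + (1*6**2)*(-1*3) = -6 + (1*36)*(-3) = -6 + 36*(-3) = -6 - 108 = -114)
-476*(-320 + f)/(-304 + 411) = -476*(-320 - 114)/(-304 + 411) = -476/(107/(-434)) = -476/(107*(-1/434)) = -476/(-107/434) = -476*(-434/107) = 206584/107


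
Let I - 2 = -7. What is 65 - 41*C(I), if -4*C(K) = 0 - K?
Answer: 465/4 ≈ 116.25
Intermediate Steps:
I = -5 (I = 2 - 7 = -5)
C(K) = K/4 (C(K) = -(0 - K)/4 = -(-1)*K/4 = K/4)
65 - 41*C(I) = 65 - 41*(-5)/4 = 65 - 41*(-5/4) = 65 + 205/4 = 465/4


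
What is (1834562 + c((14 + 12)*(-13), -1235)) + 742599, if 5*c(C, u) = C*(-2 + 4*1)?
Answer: 12885129/5 ≈ 2.5770e+6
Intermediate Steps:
c(C, u) = 2*C/5 (c(C, u) = (C*(-2 + 4*1))/5 = (C*(-2 + 4))/5 = (C*2)/5 = (2*C)/5 = 2*C/5)
(1834562 + c((14 + 12)*(-13), -1235)) + 742599 = (1834562 + 2*((14 + 12)*(-13))/5) + 742599 = (1834562 + 2*(26*(-13))/5) + 742599 = (1834562 + (2/5)*(-338)) + 742599 = (1834562 - 676/5) + 742599 = 9172134/5 + 742599 = 12885129/5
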